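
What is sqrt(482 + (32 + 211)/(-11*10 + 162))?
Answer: sqrt(328991)/26 ≈ 22.061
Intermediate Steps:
sqrt(482 + (32 + 211)/(-11*10 + 162)) = sqrt(482 + 243/(-110 + 162)) = sqrt(482 + 243/52) = sqrt(25307/52) = sqrt(328991)/26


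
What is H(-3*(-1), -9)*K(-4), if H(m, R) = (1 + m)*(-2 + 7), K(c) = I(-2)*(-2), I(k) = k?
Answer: 80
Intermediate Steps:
K(c) = 4 (K(c) = -2*(-2) = 4)
H(m, R) = 5 + 5*m (H(m, R) = (1 + m)*5 = 5 + 5*m)
H(-3*(-1), -9)*K(-4) = (5 + 5*(-3*(-1)))*4 = (5 + 5*3)*4 = (5 + 15)*4 = 20*4 = 80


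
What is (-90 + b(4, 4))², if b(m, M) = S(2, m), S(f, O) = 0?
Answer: 8100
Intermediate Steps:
b(m, M) = 0
(-90 + b(4, 4))² = (-90 + 0)² = (-90)² = 8100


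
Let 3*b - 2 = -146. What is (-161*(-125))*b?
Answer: -966000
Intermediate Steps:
b = -48 (b = 2/3 + (1/3)*(-146) = 2/3 - 146/3 = -48)
(-161*(-125))*b = -161*(-125)*(-48) = 20125*(-48) = -966000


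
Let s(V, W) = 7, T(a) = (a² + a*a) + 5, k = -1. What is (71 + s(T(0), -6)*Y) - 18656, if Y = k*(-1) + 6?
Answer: -18536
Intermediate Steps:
T(a) = 5 + 2*a² (T(a) = (a² + a²) + 5 = 2*a² + 5 = 5 + 2*a²)
Y = 7 (Y = -1*(-1) + 6 = 1 + 6 = 7)
(71 + s(T(0), -6)*Y) - 18656 = (71 + 7*7) - 18656 = (71 + 49) - 18656 = 120 - 18656 = -18536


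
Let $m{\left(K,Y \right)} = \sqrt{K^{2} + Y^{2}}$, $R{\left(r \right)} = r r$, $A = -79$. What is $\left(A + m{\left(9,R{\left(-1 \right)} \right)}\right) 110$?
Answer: $-8690 + 110 \sqrt{82} \approx -7693.9$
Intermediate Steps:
$R{\left(r \right)} = r^{2}$
$\left(A + m{\left(9,R{\left(-1 \right)} \right)}\right) 110 = \left(-79 + \sqrt{9^{2} + \left(\left(-1\right)^{2}\right)^{2}}\right) 110 = \left(-79 + \sqrt{81 + 1^{2}}\right) 110 = \left(-79 + \sqrt{81 + 1}\right) 110 = \left(-79 + \sqrt{82}\right) 110 = -8690 + 110 \sqrt{82}$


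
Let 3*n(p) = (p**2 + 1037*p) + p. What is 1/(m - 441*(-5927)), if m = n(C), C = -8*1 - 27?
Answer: 3/7806316 ≈ 3.8430e-7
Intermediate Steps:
C = -35 (C = -8 - 27 = -35)
n(p) = 346*p + p**2/3 (n(p) = ((p**2 + 1037*p) + p)/3 = (p**2 + 1038*p)/3 = 346*p + p**2/3)
m = -35105/3 (m = (1/3)*(-35)*(1038 - 35) = (1/3)*(-35)*1003 = -35105/3 ≈ -11702.)
1/(m - 441*(-5927)) = 1/(-35105/3 - 441*(-5927)) = 1/(-35105/3 + 2613807) = 1/(7806316/3) = 3/7806316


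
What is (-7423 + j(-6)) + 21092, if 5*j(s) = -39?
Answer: 68306/5 ≈ 13661.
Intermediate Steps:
j(s) = -39/5 (j(s) = (⅕)*(-39) = -39/5)
(-7423 + j(-6)) + 21092 = (-7423 - 39/5) + 21092 = -37154/5 + 21092 = 68306/5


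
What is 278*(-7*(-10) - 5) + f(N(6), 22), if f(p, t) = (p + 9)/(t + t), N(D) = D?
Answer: 795095/44 ≈ 18070.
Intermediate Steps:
f(p, t) = (9 + p)/(2*t) (f(p, t) = (9 + p)/((2*t)) = (9 + p)*(1/(2*t)) = (9 + p)/(2*t))
278*(-7*(-10) - 5) + f(N(6), 22) = 278*(-7*(-10) - 5) + (1/2)*(9 + 6)/22 = 278*(70 - 5) + (1/2)*(1/22)*15 = 278*65 + 15/44 = 18070 + 15/44 = 795095/44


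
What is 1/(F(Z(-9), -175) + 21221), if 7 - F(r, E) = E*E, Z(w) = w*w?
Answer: -1/9397 ≈ -0.00010642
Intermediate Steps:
Z(w) = w**2
F(r, E) = 7 - E**2 (F(r, E) = 7 - E*E = 7 - E**2)
1/(F(Z(-9), -175) + 21221) = 1/((7 - 1*(-175)**2) + 21221) = 1/((7 - 1*30625) + 21221) = 1/((7 - 30625) + 21221) = 1/(-30618 + 21221) = 1/(-9397) = -1/9397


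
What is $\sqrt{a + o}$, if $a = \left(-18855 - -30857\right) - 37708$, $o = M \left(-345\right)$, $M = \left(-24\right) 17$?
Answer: $\sqrt{115054} \approx 339.2$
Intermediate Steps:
$M = -408$
$o = 140760$ ($o = \left(-408\right) \left(-345\right) = 140760$)
$a = -25706$ ($a = \left(-18855 + 30857\right) - 37708 = 12002 - 37708 = -25706$)
$\sqrt{a + o} = \sqrt{-25706 + 140760} = \sqrt{115054}$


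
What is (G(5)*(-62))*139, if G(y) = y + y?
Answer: -86180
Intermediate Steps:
G(y) = 2*y
(G(5)*(-62))*139 = ((2*5)*(-62))*139 = (10*(-62))*139 = -620*139 = -86180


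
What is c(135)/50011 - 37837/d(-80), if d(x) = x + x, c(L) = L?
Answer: 1892287807/8001760 ≈ 236.48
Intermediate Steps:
d(x) = 2*x
c(135)/50011 - 37837/d(-80) = 135/50011 - 37837/(2*(-80)) = 135*(1/50011) - 37837/(-160) = 135/50011 - 37837*(-1/160) = 135/50011 + 37837/160 = 1892287807/8001760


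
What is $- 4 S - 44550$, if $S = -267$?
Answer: $-43482$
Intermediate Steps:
$- 4 S - 44550 = \left(-4\right) \left(-267\right) - 44550 = 1068 - 44550 = -43482$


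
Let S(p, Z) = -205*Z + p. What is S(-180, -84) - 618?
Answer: 16422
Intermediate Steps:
S(p, Z) = p - 205*Z
S(-180, -84) - 618 = (-180 - 205*(-84)) - 618 = (-180 + 17220) - 618 = 17040 - 618 = 16422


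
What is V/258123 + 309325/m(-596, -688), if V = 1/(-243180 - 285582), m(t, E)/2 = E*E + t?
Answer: 21109209325674727/64523310372699048 ≈ 0.32716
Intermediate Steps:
m(t, E) = 2*t + 2*E**2 (m(t, E) = 2*(E*E + t) = 2*(E**2 + t) = 2*(t + E**2) = 2*t + 2*E**2)
V = -1/528762 (V = 1/(-528762) = -1/528762 ≈ -1.8912e-6)
V/258123 + 309325/m(-596, -688) = -1/528762/258123 + 309325/(2*(-596) + 2*(-688)**2) = -1/528762*1/258123 + 309325/(-1192 + 2*473344) = -1/136485633726 + 309325/(-1192 + 946688) = -1/136485633726 + 309325/945496 = 21109209325674727/64523310372699048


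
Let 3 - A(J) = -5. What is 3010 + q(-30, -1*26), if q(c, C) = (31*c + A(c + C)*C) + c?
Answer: 1842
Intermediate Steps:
A(J) = 8 (A(J) = 3 - 1*(-5) = 3 + 5 = 8)
q(c, C) = 8*C + 32*c (q(c, C) = (31*c + 8*C) + c = (8*C + 31*c) + c = 8*C + 32*c)
3010 + q(-30, -1*26) = 3010 + (8*(-1*26) + 32*(-30)) = 3010 + (8*(-26) - 960) = 3010 + (-208 - 960) = 3010 - 1168 = 1842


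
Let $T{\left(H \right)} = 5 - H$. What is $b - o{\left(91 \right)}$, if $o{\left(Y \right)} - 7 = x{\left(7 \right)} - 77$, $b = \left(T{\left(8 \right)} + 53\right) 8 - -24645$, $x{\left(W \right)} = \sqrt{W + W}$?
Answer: $25115 - \sqrt{14} \approx 25111.0$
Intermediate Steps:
$x{\left(W \right)} = \sqrt{2} \sqrt{W}$ ($x{\left(W \right)} = \sqrt{2 W} = \sqrt{2} \sqrt{W}$)
$b = 25045$ ($b = \left(\left(5 - 8\right) + 53\right) 8 - -24645 = \left(\left(5 - 8\right) + 53\right) 8 + 24645 = \left(-3 + 53\right) 8 + 24645 = 50 \cdot 8 + 24645 = 400 + 24645 = 25045$)
$o{\left(Y \right)} = -70 + \sqrt{14}$ ($o{\left(Y \right)} = 7 - \left(77 - \sqrt{2} \sqrt{7}\right) = 7 - \left(77 - \sqrt{14}\right) = -70 + \sqrt{14}$)
$b - o{\left(91 \right)} = 25045 - \left(-70 + \sqrt{14}\right) = 25045 + \left(70 - \sqrt{14}\right) = 25115 - \sqrt{14}$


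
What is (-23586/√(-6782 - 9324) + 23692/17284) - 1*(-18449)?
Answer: 79724052/4321 + 11793*I*√16106/8053 ≈ 18450.0 + 185.85*I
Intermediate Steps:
(-23586/√(-6782 - 9324) + 23692/17284) - 1*(-18449) = (-23586*(-I*√16106/16106) + 23692*(1/17284)) + 18449 = (-23586*(-I*√16106/16106) + 5923/4321) + 18449 = (-(-11793)*I*√16106/8053 + 5923/4321) + 18449 = (11793*I*√16106/8053 + 5923/4321) + 18449 = (5923/4321 + 11793*I*√16106/8053) + 18449 = 79724052/4321 + 11793*I*√16106/8053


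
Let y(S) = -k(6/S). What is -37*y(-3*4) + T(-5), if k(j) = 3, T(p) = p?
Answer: 106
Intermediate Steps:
y(S) = -3 (y(S) = -1*3 = -3)
-37*y(-3*4) + T(-5) = -37*(-3) - 5 = 111 - 5 = 106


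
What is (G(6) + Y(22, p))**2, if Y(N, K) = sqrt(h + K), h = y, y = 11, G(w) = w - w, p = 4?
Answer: 15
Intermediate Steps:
G(w) = 0
h = 11
Y(N, K) = sqrt(11 + K)
(G(6) + Y(22, p))**2 = (0 + sqrt(11 + 4))**2 = (0 + sqrt(15))**2 = (sqrt(15))**2 = 15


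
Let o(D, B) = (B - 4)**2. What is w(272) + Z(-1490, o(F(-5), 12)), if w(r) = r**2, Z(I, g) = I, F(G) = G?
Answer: 72494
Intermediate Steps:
o(D, B) = (-4 + B)**2
w(272) + Z(-1490, o(F(-5), 12)) = 272**2 - 1490 = 73984 - 1490 = 72494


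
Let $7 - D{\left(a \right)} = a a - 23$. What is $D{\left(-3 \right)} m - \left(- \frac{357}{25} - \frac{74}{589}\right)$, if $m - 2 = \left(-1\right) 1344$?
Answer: $- \frac{414767827}{14725} \approx -28168.0$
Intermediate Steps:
$m = -1342$ ($m = 2 - 1344 = -1342$)
$D{\left(a \right)} = 30 - a^{2}$ ($D{\left(a \right)} = 7 - \left(a a - 23\right) = 7 - \left(a^{2} - 23\right) = 7 - \left(-23 + a^{2}\right) = 30 - a^{2}$)
$D{\left(-3 \right)} m - \left(- \frac{357}{25} - \frac{74}{589}\right) = \left(30 - \left(-3\right)^{2}\right) \left(-1342\right) - \left(- \frac{357}{25} - \frac{74}{589}\right) = \left(30 - 9\right) \left(-1342\right) - - \frac{212123}{14725} = \left(30 - 9\right) \left(-1342\right) + \left(\frac{74}{589} + \frac{357}{25}\right) = 21 \left(-1342\right) + \frac{212123}{14725} = -28182 + \frac{212123}{14725} = - \frac{414767827}{14725}$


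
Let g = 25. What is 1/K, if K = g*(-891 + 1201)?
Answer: 1/7750 ≈ 0.00012903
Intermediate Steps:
K = 7750 (K = 25*(-891 + 1201) = 25*310 = 7750)
1/K = 1/7750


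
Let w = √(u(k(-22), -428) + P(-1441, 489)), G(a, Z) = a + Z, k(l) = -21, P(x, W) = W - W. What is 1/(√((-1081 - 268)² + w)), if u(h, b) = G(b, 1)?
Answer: (1819801 + I*√427)^(-½) ≈ 0.00074129 - 4.0e-9*I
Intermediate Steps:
P(x, W) = 0
G(a, Z) = Z + a
u(h, b) = 1 + b
w = I*√427 (w = √((1 - 428) + 0) = √(-427 + 0) = √(-427) = I*√427 ≈ 20.664*I)
1/(√((-1081 - 268)² + w)) = 1/(√((-1081 - 268)² + I*√427)) = 1/(√((-1349)² + I*√427)) = 1/(√(1819801 + I*√427)) = (1819801 + I*√427)^(-½)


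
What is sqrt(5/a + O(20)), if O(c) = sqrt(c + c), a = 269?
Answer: sqrt(1345 + 144722*sqrt(10))/269 ≈ 2.5186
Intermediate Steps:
O(c) = sqrt(2)*sqrt(c) (O(c) = sqrt(2*c) = sqrt(2)*sqrt(c))
sqrt(5/a + O(20)) = sqrt(5/269 + sqrt(2)*sqrt(20)) = sqrt(5*(1/269) + sqrt(2)*(2*sqrt(5))) = sqrt(5/269 + 2*sqrt(10))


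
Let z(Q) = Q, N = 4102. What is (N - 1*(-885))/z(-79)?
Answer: -4987/79 ≈ -63.127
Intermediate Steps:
(N - 1*(-885))/z(-79) = (4102 - 1*(-885))/(-79) = (4102 + 885)*(-1/79) = 4987*(-1/79) = -4987/79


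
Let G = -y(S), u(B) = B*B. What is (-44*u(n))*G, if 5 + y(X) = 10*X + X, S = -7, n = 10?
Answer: -360800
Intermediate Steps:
u(B) = B²
y(X) = -5 + 11*X (y(X) = -5 + (10*X + X) = -5 + 11*X)
G = 82 (G = -(-5 + 11*(-7)) = -(-5 - 77) = -1*(-82) = 82)
(-44*u(n))*G = -44*10²*82 = -44*100*82 = -4400*82 = -360800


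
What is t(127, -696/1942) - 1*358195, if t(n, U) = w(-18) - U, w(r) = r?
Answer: -347824475/971 ≈ -3.5821e+5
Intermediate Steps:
t(n, U) = -18 - U
t(127, -696/1942) - 1*358195 = (-18 - (-696)/1942) - 1*358195 = (-18 - (-696)/1942) - 358195 = (-18 - 1*(-348/971)) - 358195 = (-18 + 348/971) - 358195 = -17130/971 - 358195 = -347824475/971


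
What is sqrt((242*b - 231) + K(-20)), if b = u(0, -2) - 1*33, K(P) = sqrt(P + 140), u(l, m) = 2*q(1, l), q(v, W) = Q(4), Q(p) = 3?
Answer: sqrt(-6765 + 2*sqrt(30)) ≈ 82.183*I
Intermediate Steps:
q(v, W) = 3
u(l, m) = 6 (u(l, m) = 2*3 = 6)
K(P) = sqrt(140 + P)
b = -27 (b = 6 - 1*33 = 6 - 33 = -27)
sqrt((242*b - 231) + K(-20)) = sqrt((242*(-27) - 231) + sqrt(140 - 20)) = sqrt((-6534 - 231) + sqrt(120)) = sqrt(-6765 + 2*sqrt(30))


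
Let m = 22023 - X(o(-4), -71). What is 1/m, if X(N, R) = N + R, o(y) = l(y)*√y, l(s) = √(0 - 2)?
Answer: 11047/244072414 - √2/244072414 ≈ 4.5255e-5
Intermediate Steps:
l(s) = I*√2 (l(s) = √(-2) = I*√2)
o(y) = I*√2*√y (o(y) = (I*√2)*√y = I*√2*√y)
m = 22094 + 2*√2 (m = 22023 - (I*√2*√(-4) - 71) = 22023 - (I*√2*(2*I) - 71) = 22023 - (-2*√2 - 71) = 22023 - (-71 - 2*√2) = 22023 + (71 + 2*√2) = 22094 + 2*√2 ≈ 22097.)
1/m = 1/(22094 + 2*√2)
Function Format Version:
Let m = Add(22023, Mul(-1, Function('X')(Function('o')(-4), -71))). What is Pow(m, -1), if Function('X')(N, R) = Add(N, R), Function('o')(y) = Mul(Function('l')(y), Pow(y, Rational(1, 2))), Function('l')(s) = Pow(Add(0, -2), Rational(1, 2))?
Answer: Add(Rational(11047, 244072414), Mul(Rational(-1, 244072414), Pow(2, Rational(1, 2)))) ≈ 4.5255e-5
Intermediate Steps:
Function('l')(s) = Mul(I, Pow(2, Rational(1, 2))) (Function('l')(s) = Pow(-2, Rational(1, 2)) = Mul(I, Pow(2, Rational(1, 2))))
Function('o')(y) = Mul(I, Pow(2, Rational(1, 2)), Pow(y, Rational(1, 2))) (Function('o')(y) = Mul(Mul(I, Pow(2, Rational(1, 2))), Pow(y, Rational(1, 2))) = Mul(I, Pow(2, Rational(1, 2)), Pow(y, Rational(1, 2))))
m = Add(22094, Mul(2, Pow(2, Rational(1, 2)))) (m = Add(22023, Mul(-1, Add(Mul(I, Pow(2, Rational(1, 2)), Pow(-4, Rational(1, 2))), -71))) = Add(22023, Mul(-1, Add(Mul(I, Pow(2, Rational(1, 2)), Mul(2, I)), -71))) = Add(22023, Mul(-1, Add(Mul(-2, Pow(2, Rational(1, 2))), -71))) = Add(22023, Mul(-1, Add(-71, Mul(-2, Pow(2, Rational(1, 2)))))) = Add(22023, Add(71, Mul(2, Pow(2, Rational(1, 2))))) = Add(22094, Mul(2, Pow(2, Rational(1, 2)))) ≈ 22097.)
Pow(m, -1) = Pow(Add(22094, Mul(2, Pow(2, Rational(1, 2)))), -1)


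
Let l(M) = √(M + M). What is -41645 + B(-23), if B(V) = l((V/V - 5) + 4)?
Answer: -41645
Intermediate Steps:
l(M) = √2*√M (l(M) = √(2*M) = √2*√M)
B(V) = 0 (B(V) = √2*√((V/V - 5) + 4) = √2*√((1 - 5) + 4) = √2*√(-4 + 4) = √2*√0 = √2*0 = 0)
-41645 + B(-23) = -41645 + 0 = -41645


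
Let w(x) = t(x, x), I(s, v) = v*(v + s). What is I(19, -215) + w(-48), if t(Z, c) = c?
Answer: 42092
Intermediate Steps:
I(s, v) = v*(s + v)
w(x) = x
I(19, -215) + w(-48) = -215*(19 - 215) - 48 = -215*(-196) - 48 = 42140 - 48 = 42092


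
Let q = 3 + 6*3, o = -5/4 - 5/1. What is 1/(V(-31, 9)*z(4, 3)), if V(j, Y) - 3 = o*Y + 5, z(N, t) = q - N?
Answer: -4/3281 ≈ -0.0012191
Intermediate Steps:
o = -25/4 (o = -5*¼ - 5*1 = -5/4 - 5 = -25/4 ≈ -6.2500)
q = 21 (q = 3 + 18 = 21)
z(N, t) = 21 - N
V(j, Y) = 8 - 25*Y/4 (V(j, Y) = 3 + (-25*Y/4 + 5) = 3 + (5 - 25*Y/4) = 8 - 25*Y/4)
1/(V(-31, 9)*z(4, 3)) = 1/((8 - 25/4*9)*(21 - 1*4)) = 1/((8 - 225/4)*(21 - 4)) = 1/(-193/4*17) = 1/(-3281/4) = -4/3281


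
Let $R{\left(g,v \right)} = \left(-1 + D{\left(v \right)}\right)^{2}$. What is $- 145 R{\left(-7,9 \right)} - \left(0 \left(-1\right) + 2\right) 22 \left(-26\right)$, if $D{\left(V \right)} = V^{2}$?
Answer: $-926856$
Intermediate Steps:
$R{\left(g,v \right)} = \left(-1 + v^{2}\right)^{2}$
$- 145 R{\left(-7,9 \right)} - \left(0 \left(-1\right) + 2\right) 22 \left(-26\right) = - 145 \left(-1 + 9^{2}\right)^{2} - \left(0 \left(-1\right) + 2\right) 22 \left(-26\right) = - 145 \left(-1 + 81\right)^{2} - \left(0 + 2\right) 22 \left(-26\right) = - 145 \cdot 80^{2} - 2 \cdot 22 \left(-26\right) = \left(-145\right) 6400 - 44 \left(-26\right) = -928000 - -1144 = -928000 + 1144 = -926856$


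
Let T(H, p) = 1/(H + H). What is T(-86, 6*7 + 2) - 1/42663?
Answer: -42835/7338036 ≈ -0.0058374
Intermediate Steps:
T(H, p) = 1/(2*H)
T(-86, 6*7 + 2) - 1/42663 = (1/2)/(-86) - 1/42663 = (1/2)*(-1/86) - 1*1/42663 = -1/172 - 1/42663 = -42835/7338036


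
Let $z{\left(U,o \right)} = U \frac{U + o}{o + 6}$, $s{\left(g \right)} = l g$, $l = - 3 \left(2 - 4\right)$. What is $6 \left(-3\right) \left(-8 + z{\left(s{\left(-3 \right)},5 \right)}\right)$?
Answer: $- \frac{2628}{11} \approx -238.91$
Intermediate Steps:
$l = 6$ ($l = \left(-3\right) \left(-2\right) = 6$)
$s{\left(g \right)} = 6 g$
$z{\left(U,o \right)} = \frac{U \left(U + o\right)}{6 + o}$ ($z{\left(U,o \right)} = U \frac{U + o}{6 + o} = \frac{U \left(U + o\right)}{6 + o}$)
$6 \left(-3\right) \left(-8 + z{\left(s{\left(-3 \right)},5 \right)}\right) = 6 \left(-3\right) \left(-8 + \frac{6 \left(-3\right) \left(6 \left(-3\right) + 5\right)}{6 + 5}\right) = - 18 \left(-8 - \frac{18 \left(-18 + 5\right)}{11}\right) = - 18 \left(-8 - \frac{18}{11} \left(-13\right)\right) = - 18 \left(-8 + \frac{234}{11}\right) = \left(-18\right) \frac{146}{11} = - \frac{2628}{11}$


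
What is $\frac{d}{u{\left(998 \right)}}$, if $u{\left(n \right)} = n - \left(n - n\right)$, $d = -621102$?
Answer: $- \frac{310551}{499} \approx -622.35$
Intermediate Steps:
$u{\left(n \right)} = n$ ($u{\left(n \right)} = n - 0 = n + 0 = n$)
$\frac{d}{u{\left(998 \right)}} = - \frac{621102}{998} = \left(-621102\right) \frac{1}{998} = - \frac{310551}{499}$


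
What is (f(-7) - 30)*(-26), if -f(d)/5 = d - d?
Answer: 780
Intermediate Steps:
f(d) = 0 (f(d) = -5*(d - d) = -5*0 = 0)
(f(-7) - 30)*(-26) = (0 - 30)*(-26) = -30*(-26) = 780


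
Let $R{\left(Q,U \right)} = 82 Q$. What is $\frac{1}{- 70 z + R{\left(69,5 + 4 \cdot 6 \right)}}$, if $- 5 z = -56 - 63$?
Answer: $\frac{1}{3992} \approx 0.0002505$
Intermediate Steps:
$z = \frac{119}{5}$ ($z = - \frac{-56 - 63}{5} = \left(- \frac{1}{5}\right) \left(-119\right) = \frac{119}{5} \approx 23.8$)
$\frac{1}{- 70 z + R{\left(69,5 + 4 \cdot 6 \right)}} = \frac{1}{\left(-70\right) \frac{119}{5} + 82 \cdot 69} = \frac{1}{-1666 + 5658} = \frac{1}{3992}$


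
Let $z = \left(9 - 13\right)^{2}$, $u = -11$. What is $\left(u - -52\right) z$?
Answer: $656$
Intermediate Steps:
$z = 16$ ($z = \left(-4\right)^{2} = 16$)
$\left(u - -52\right) z = \left(-11 - -52\right) 16 = \left(-11 + 52\right) 16 = 41 \cdot 16 = 656$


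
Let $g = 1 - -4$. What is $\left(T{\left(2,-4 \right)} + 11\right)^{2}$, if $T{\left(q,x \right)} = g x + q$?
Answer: $49$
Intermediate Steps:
$g = 5$ ($g = 1 + 4 = 5$)
$T{\left(q,x \right)} = q + 5 x$ ($T{\left(q,x \right)} = 5 x + q = q + 5 x$)
$\left(T{\left(2,-4 \right)} + 11\right)^{2} = \left(\left(2 + 5 \left(-4\right)\right) + 11\right)^{2} = \left(\left(2 - 20\right) + 11\right)^{2} = \left(-18 + 11\right)^{2} = \left(-7\right)^{2} = 49$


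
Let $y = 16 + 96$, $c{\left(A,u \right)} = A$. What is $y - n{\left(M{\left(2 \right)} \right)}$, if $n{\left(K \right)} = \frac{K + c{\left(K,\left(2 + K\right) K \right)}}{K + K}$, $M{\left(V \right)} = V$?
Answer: $111$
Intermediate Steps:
$y = 112$
$n{\left(K \right)} = 1$ ($n{\left(K \right)} = \frac{K + K}{K + K} = \frac{2 K}{2 K} = 2 K \frac{1}{2 K} = 1$)
$y - n{\left(M{\left(2 \right)} \right)} = 112 - 1 = 111$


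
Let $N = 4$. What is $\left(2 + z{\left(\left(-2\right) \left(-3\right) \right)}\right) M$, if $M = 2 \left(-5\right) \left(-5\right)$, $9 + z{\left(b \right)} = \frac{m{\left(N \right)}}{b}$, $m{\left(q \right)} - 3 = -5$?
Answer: $- \frac{1100}{3} \approx -366.67$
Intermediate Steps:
$m{\left(q \right)} = -2$ ($m{\left(q \right)} = 3 - 5 = -2$)
$z{\left(b \right)} = -9 - \frac{2}{b}$
$M = 50$ ($M = \left(-10\right) \left(-5\right) = 50$)
$\left(2 + z{\left(\left(-2\right) \left(-3\right) \right)}\right) M = \left(2 - \left(9 + \frac{2}{\left(-2\right) \left(-3\right)}\right)\right) 50 = \left(2 - \left(9 + \frac{2}{6}\right)\right) 50 = \left(2 - \frac{28}{3}\right) 50 = \left(- \frac{22}{3}\right) 50 = - \frac{1100}{3}$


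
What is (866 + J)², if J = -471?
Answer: 156025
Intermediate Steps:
(866 + J)² = (866 - 471)² = 395² = 156025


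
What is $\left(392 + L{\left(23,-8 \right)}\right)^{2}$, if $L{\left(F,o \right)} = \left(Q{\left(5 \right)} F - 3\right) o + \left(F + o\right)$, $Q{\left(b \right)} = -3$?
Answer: $966289$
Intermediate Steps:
$L{\left(F,o \right)} = F + o + o \left(-3 - 3 F\right)$ ($L{\left(F,o \right)} = \left(- 3 F - 3\right) o + \left(F + o\right) = \left(-3 - 3 F\right) o + \left(F + o\right) = o \left(-3 - 3 F\right) + \left(F + o\right) = F + o + o \left(-3 - 3 F\right)$)
$\left(392 + L{\left(23,-8 \right)}\right)^{2} = \left(392 - \left(-39 - 552\right)\right)^{2} = \left(392 + \left(23 + 16 + 552\right)\right)^{2} = \left(392 + 591\right)^{2} = 983^{2} = 966289$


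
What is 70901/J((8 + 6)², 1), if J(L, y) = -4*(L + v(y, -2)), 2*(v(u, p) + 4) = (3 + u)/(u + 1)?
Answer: -70901/772 ≈ -91.841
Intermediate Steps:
v(u, p) = -4 + (3 + u)/(2*(1 + u)) (v(u, p) = -4 + ((3 + u)/(u + 1))/2 = -4 + ((3 + u)/(1 + u))/2 = -4 + (3 + u)/(2*(1 + u)))
J(L, y) = -4*L - 2*(-5 - 7*y)/(1 + y) (J(L, y) = -4*(L + (-5 - 7*y)/(2*(1 + y))) = -4*L - 2*(-5 - 7*y)/(1 + y))
70901/J((8 + 6)², 1) = 70901/((2*(5 + 7*1 - 2*(8 + 6)²*(1 + 1))/(1 + 1))) = 70901/((2*(5 + 7 - 2*14²*2)/2)) = 70901/((2*(½)*(5 + 7 - 2*196*2))) = 70901/((2*(½)*(5 + 7 - 784))) = 70901/((2*(½)*(-772))) = 70901/(-772) = 70901*(-1/772) = -70901/772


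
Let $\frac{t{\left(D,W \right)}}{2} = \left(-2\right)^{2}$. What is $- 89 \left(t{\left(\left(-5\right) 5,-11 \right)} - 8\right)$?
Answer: $0$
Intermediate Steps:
$t{\left(D,W \right)} = 8$ ($t{\left(D,W \right)} = 2 \left(-2\right)^{2} = 2 \cdot 4 = 8$)
$- 89 \left(t{\left(\left(-5\right) 5,-11 \right)} - 8\right) = - 89 \left(8 - 8\right) = \left(-89\right) 0 = 0$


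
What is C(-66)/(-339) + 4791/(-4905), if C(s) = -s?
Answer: -216431/184755 ≈ -1.1714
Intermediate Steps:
C(-66)/(-339) + 4791/(-4905) = -1*(-66)/(-339) + 4791/(-4905) = 66*(-1/339) + 4791*(-1/4905) = -22/113 - 1597/1635 = -216431/184755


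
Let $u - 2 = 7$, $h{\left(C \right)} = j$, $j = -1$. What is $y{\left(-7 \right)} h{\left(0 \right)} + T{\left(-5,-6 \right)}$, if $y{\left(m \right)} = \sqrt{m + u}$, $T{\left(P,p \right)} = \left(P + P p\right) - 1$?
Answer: $24 - \sqrt{2} \approx 22.586$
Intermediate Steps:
$h{\left(C \right)} = -1$
$u = 9$ ($u = 2 + 7 = 9$)
$T{\left(P,p \right)} = -1 + P + P p$
$y{\left(m \right)} = \sqrt{9 + m}$ ($y{\left(m \right)} = \sqrt{m + 9} = \sqrt{9 + m}$)
$y{\left(-7 \right)} h{\left(0 \right)} + T{\left(-5,-6 \right)} = \sqrt{9 - 7} \left(-1\right) - -24 = \sqrt{2} \left(-1\right) - -24 = - \sqrt{2} + 24 = 24 - \sqrt{2}$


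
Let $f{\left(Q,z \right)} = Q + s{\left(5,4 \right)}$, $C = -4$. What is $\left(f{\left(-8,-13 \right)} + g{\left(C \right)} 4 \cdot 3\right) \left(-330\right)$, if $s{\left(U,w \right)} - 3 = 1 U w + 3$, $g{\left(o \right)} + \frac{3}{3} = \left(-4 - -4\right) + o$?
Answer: $13860$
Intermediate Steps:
$g{\left(o \right)} = -1 + o$ ($g{\left(o \right)} = -1 + \left(\left(-4 - -4\right) + o\right) = -1 + \left(\left(-4 + 4\right) + o\right) = -1 + \left(0 + o\right) = -1 + o$)
$s{\left(U,w \right)} = 6 + U w$ ($s{\left(U,w \right)} = 3 + \left(1 U w + 3\right) = 3 + \left(U w + 3\right) = 3 + \left(3 + U w\right) = 6 + U w$)
$f{\left(Q,z \right)} = 26 + Q$ ($f{\left(Q,z \right)} = Q + \left(6 + 5 \cdot 4\right) = Q + \left(6 + 20\right) = Q + 26 = 26 + Q$)
$\left(f{\left(-8,-13 \right)} + g{\left(C \right)} 4 \cdot 3\right) \left(-330\right) = \left(\left(26 - 8\right) + \left(-1 - 4\right) 4 \cdot 3\right) \left(-330\right) = \left(18 + \left(-5\right) 4 \cdot 3\right) \left(-330\right) = \left(18 - 60\right) \left(-330\right) = \left(-42\right) \left(-330\right) = 13860$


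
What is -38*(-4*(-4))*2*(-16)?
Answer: 19456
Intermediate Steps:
-38*(-4*(-4))*2*(-16) = -608*2*(-16) = -38*32*(-16) = -1216*(-16) = 19456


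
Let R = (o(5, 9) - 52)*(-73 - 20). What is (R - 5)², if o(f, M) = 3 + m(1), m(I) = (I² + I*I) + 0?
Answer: 19061956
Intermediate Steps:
m(I) = 2*I² (m(I) = (I² + I²) + 0 = 2*I² + 0 = 2*I²)
o(f, M) = 5 (o(f, M) = 3 + 2*1² = 3 + 2*1 = 3 + 2 = 5)
R = 4371 (R = (5 - 52)*(-73 - 20) = -47*(-93) = 4371)
(R - 5)² = (4371 - 5)² = 4366² = 19061956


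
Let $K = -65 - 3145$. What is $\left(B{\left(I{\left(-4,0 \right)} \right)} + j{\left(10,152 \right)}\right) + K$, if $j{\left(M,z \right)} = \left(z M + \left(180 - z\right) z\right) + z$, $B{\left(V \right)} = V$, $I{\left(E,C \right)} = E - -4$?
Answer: $2718$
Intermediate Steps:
$I{\left(E,C \right)} = 4 + E$ ($I{\left(E,C \right)} = E + 4 = 4 + E$)
$j{\left(M,z \right)} = z + M z + z \left(180 - z\right)$ ($j{\left(M,z \right)} = \left(M z + z \left(180 - z\right)\right) + z = z + M z + z \left(180 - z\right)$)
$K = -3210$ ($K = -65 - 3145 = -3210$)
$\left(B{\left(I{\left(-4,0 \right)} \right)} + j{\left(10,152 \right)}\right) + K = \left(\left(4 - 4\right) + 152 \left(181 + 10 - 152\right)\right) - 3210 = \left(0 + 152 \left(181 + 10 - 152\right)\right) - 3210 = \left(0 + 152 \cdot 39\right) - 3210 = \left(0 + 5928\right) - 3210 = 5928 - 3210 = 2718$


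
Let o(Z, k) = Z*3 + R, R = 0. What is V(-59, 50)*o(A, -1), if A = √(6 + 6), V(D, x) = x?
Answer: 300*√3 ≈ 519.62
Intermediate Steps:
A = 2*√3 (A = √12 = 2*√3 ≈ 3.4641)
o(Z, k) = 3*Z (o(Z, k) = Z*3 + 0 = 3*Z + 0 = 3*Z)
V(-59, 50)*o(A, -1) = 50*(3*(2*√3)) = 50*(6*√3) = 300*√3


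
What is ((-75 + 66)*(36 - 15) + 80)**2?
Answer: 11881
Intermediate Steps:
((-75 + 66)*(36 - 15) + 80)**2 = (-9*21 + 80)**2 = (-189 + 80)**2 = (-109)**2 = 11881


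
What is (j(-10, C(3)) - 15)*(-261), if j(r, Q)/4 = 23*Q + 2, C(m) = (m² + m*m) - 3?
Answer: -358353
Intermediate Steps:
C(m) = -3 + 2*m² (C(m) = (m² + m²) - 3 = 2*m² - 3 = -3 + 2*m²)
j(r, Q) = 8 + 92*Q (j(r, Q) = 4*(23*Q + 2) = 4*(2 + 23*Q) = 8 + 92*Q)
(j(-10, C(3)) - 15)*(-261) = ((8 + 92*(-3 + 2*3²)) - 15)*(-261) = ((8 + 92*(-3 + 2*9)) - 15)*(-261) = ((8 + 92*(-3 + 18)) - 15)*(-261) = ((8 + 92*15) - 15)*(-261) = ((8 + 1380) - 15)*(-261) = (1388 - 15)*(-261) = 1373*(-261) = -358353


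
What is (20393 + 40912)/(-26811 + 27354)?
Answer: 20435/181 ≈ 112.90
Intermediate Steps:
(20393 + 40912)/(-26811 + 27354) = 61305/543 = 61305*(1/543) = 20435/181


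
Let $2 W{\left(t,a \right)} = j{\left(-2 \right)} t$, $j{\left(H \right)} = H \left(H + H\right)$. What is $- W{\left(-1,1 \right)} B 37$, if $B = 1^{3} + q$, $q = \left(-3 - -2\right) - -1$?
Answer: $148$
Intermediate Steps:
$j{\left(H \right)} = 2 H^{2}$ ($j{\left(H \right)} = H 2 H = 2 H^{2}$)
$q = 0$ ($q = \left(-3 + 2\right) + 1 = -1 + 1 = 0$)
$W{\left(t,a \right)} = 4 t$ ($W{\left(t,a \right)} = \frac{2 \left(-2\right)^{2} t}{2} = \frac{2 \cdot 4 t}{2} = \frac{8 t}{2} = 4 t$)
$B = 1$ ($B = 1^{3} + 0 = 1 + 0 = 1$)
$- W{\left(-1,1 \right)} B 37 = - 4 \left(-1\right) 1 \cdot 37 = \left(-1\right) \left(-4\right) 1 \cdot 37 = 4 \cdot 1 \cdot 37 = 4 \cdot 37 = 148$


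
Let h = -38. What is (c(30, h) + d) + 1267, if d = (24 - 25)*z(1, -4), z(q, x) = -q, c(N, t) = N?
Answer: 1298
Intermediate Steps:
d = 1 (d = (24 - 25)*(-1*1) = -1*(-1) = 1)
(c(30, h) + d) + 1267 = (30 + 1) + 1267 = 31 + 1267 = 1298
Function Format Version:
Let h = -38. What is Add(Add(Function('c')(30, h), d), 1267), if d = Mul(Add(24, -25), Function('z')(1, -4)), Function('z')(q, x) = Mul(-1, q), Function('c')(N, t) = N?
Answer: 1298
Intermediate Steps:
d = 1 (d = Mul(Add(24, -25), Mul(-1, 1)) = Mul(-1, -1) = 1)
Add(Add(Function('c')(30, h), d), 1267) = Add(Add(30, 1), 1267) = Add(31, 1267) = 1298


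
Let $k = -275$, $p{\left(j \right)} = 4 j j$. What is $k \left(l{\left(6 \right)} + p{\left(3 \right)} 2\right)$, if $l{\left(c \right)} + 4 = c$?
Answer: $-20350$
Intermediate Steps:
$l{\left(c \right)} = -4 + c$
$p{\left(j \right)} = 4 j^{2}$
$k \left(l{\left(6 \right)} + p{\left(3 \right)} 2\right) = - 275 \left(\left(-4 + 6\right) + 4 \cdot 3^{2} \cdot 2\right) = - 275 \left(2 + 4 \cdot 9 \cdot 2\right) = - 275 \left(2 + 36 \cdot 2\right) = - 275 \left(2 + 72\right) = \left(-275\right) 74 = -20350$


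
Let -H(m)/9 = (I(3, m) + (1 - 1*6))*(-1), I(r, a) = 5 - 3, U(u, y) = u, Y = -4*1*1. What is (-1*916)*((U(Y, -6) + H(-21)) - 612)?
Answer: 588988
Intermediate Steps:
Y = -4 (Y = -4*1 = -4)
I(r, a) = 2
H(m) = -27 (H(m) = -9*(2 + (1 - 1*6))*(-1) = -9*(2 + (1 - 6))*(-1) = -9*(2 - 5)*(-1) = -(-27)*(-1) = -9*3 = -27)
(-1*916)*((U(Y, -6) + H(-21)) - 612) = (-1*916)*((-4 - 27) - 612) = -916*(-31 - 612) = -916*(-643) = 588988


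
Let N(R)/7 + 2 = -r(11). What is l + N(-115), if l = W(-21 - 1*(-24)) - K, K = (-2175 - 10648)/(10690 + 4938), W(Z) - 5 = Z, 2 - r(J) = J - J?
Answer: -299737/15628 ≈ -19.179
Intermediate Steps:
r(J) = 2 (r(J) = 2 - (J - J) = 2 - 1*0 = 2 + 0 = 2)
W(Z) = 5 + Z
K = -12823/15628 ≈ -0.82051
l = 137847/15628 (l = (5 + (-21 - 1*(-24))) - 1*(-12823/15628) = (5 + (-21 + 24)) + 12823/15628 = (5 + 3) + 12823/15628 = 8 + 12823/15628 = 137847/15628 ≈ 8.8205)
N(R) = -28 (N(R) = -14 + 7*(-1*2) = -14 + 7*(-2) = -14 - 14 = -28)
l + N(-115) = 137847/15628 - 28 = -299737/15628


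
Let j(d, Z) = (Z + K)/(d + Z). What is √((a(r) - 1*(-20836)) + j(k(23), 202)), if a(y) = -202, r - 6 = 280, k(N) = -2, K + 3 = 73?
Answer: 2*√128971/5 ≈ 143.65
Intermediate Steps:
K = 70 (K = -3 + 73 = 70)
r = 286 (r = 6 + 280 = 286)
j(d, Z) = (70 + Z)/(Z + d) (j(d, Z) = (Z + 70)/(d + Z) = (70 + Z)/(Z + d))
√((a(r) - 1*(-20836)) + j(k(23), 202)) = √((-202 - 1*(-20836)) + (70 + 202)/(202 - 2)) = √((-202 + 20836) + 272/200) = √(20634 + (1/200)*272) = √(20634 + 34/25) = √(515884/25) = 2*√128971/5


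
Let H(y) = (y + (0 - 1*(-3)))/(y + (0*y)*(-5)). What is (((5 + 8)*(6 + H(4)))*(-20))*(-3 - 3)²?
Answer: -72540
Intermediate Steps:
H(y) = (3 + y)/y (H(y) = (y + (0 + 3))/(y + 0*(-5)) = (y + 3)/(y + 0) = (3 + y)/y)
(((5 + 8)*(6 + H(4)))*(-20))*(-3 - 3)² = (((5 + 8)*(6 + (3 + 4)/4))*(-20))*(-3 - 3)² = ((13*(6 + (¼)*7))*(-20))*(-6)² = ((13*(6 + 7/4))*(-20))*36 = ((13*(31/4))*(-20))*36 = ((403/4)*(-20))*36 = -2015*36 = -72540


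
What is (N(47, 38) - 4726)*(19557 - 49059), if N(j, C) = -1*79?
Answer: 141757110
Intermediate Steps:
N(j, C) = -79
(N(47, 38) - 4726)*(19557 - 49059) = (-79 - 4726)*(19557 - 49059) = -4805*(-29502) = 141757110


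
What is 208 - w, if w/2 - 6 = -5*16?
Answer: 356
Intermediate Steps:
w = -148 (w = 12 + 2*(-5*16) = 12 + 2*(-80) = 12 - 160 = -148)
208 - w = 208 - 1*(-148) = 208 + 148 = 356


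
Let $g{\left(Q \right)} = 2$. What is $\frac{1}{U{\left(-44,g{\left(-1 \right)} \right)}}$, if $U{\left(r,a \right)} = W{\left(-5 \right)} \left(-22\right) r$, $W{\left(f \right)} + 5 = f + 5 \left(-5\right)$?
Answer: $- \frac{1}{33880} \approx -2.9516 \cdot 10^{-5}$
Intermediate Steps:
$W{\left(f \right)} = -30 + f$ ($W{\left(f \right)} = -5 + \left(f + 5 \left(-5\right)\right) = -5 + \left(f - 25\right) = -5 + \left(-25 + f\right) = -30 + f$)
$U{\left(r,a \right)} = 770 r$ ($U{\left(r,a \right)} = \left(-30 - 5\right) \left(-22\right) r = \left(-35\right) \left(-22\right) r = 770 r$)
$\frac{1}{U{\left(-44,g{\left(-1 \right)} \right)}} = \frac{1}{770 \left(-44\right)} = \frac{1}{-33880} = - \frac{1}{33880}$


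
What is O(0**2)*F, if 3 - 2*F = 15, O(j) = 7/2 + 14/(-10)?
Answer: -63/5 ≈ -12.600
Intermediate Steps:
O(j) = 21/10 (O(j) = 7*(1/2) + 14*(-1/10) = 7/2 - 7/5 = 21/10)
F = -6 (F = 3/2 - 1/2*15 = 3/2 - 15/2 = -6)
O(0**2)*F = (21/10)*(-6) = -63/5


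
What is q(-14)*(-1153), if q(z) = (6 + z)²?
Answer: -73792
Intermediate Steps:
q(-14)*(-1153) = (6 - 14)²*(-1153) = (-8)²*(-1153) = 64*(-1153) = -73792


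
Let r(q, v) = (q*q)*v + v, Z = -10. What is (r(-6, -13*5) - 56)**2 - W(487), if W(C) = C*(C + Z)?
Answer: 5824222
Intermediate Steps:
r(q, v) = v + v*q**2 (r(q, v) = q**2*v + v = v*q**2 + v = v + v*q**2)
W(C) = C*(-10 + C) (W(C) = C*(C - 10) = C*(-10 + C))
(r(-6, -13*5) - 56)**2 - W(487) = ((-13*5)*(1 + (-6)**2) - 56)**2 - 487*(-10 + 487) = (-65*(1 + 36) - 56)**2 - 487*477 = (-65*37 - 56)**2 - 1*232299 = (-2405 - 56)**2 - 232299 = (-2461)**2 - 232299 = 6056521 - 232299 = 5824222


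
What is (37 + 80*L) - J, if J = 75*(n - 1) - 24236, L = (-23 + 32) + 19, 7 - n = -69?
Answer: 20888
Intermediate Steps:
n = 76 (n = 7 - 1*(-69) = 7 + 69 = 76)
L = 28 (L = 9 + 19 = 28)
J = -18611 (J = 75*(76 - 1) - 24236 = 75*75 - 24236 = 5625 - 24236 = -18611)
(37 + 80*L) - J = (37 + 80*28) - 1*(-18611) = (37 + 2240) + 18611 = 2277 + 18611 = 20888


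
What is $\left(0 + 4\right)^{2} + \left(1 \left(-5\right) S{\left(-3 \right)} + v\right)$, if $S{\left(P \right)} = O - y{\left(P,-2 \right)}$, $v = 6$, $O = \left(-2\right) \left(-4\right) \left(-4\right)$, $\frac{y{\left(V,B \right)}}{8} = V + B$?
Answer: $-18$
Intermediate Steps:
$y{\left(V,B \right)} = 8 B + 8 V$ ($y{\left(V,B \right)} = 8 \left(V + B\right) = 8 \left(B + V\right) = 8 B + 8 V$)
$O = -32$ ($O = 8 \left(-4\right) = -32$)
$S{\left(P \right)} = -16 - 8 P$ ($S{\left(P \right)} = -32 - \left(8 \left(-2\right) + 8 P\right) = -32 - \left(-16 + 8 P\right) = -16 - 8 P$)
$\left(0 + 4\right)^{2} + \left(1 \left(-5\right) S{\left(-3 \right)} + v\right) = \left(0 + 4\right)^{2} + \left(1 \left(-5\right) \left(-16 - -24\right) + 6\right) = 4^{2} + \left(- 5 \left(-16 + 24\right) + 6\right) = 16 + \left(\left(-5\right) 8 + 6\right) = 16 + \left(-40 + 6\right) = 16 - 34 = -18$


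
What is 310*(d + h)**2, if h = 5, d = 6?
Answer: 37510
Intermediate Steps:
310*(d + h)**2 = 310*(6 + 5)**2 = 310*11**2 = 310*121 = 37510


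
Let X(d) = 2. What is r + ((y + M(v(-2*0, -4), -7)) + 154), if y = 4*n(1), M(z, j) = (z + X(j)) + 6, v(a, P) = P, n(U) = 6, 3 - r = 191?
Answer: -6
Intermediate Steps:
r = -188 (r = 3 - 1*191 = 3 - 191 = -188)
M(z, j) = 8 + z (M(z, j) = (z + 2) + 6 = (2 + z) + 6 = 8 + z)
y = 24 (y = 4*6 = 24)
r + ((y + M(v(-2*0, -4), -7)) + 154) = -188 + ((24 + (8 - 4)) + 154) = -188 + ((24 + 4) + 154) = -188 + (28 + 154) = -188 + 182 = -6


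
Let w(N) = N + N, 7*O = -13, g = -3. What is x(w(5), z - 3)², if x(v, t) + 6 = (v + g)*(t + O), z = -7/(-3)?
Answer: 5041/9 ≈ 560.11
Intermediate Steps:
O = -13/7 (O = (⅐)*(-13) = -13/7 ≈ -1.8571)
w(N) = 2*N
z = 7/3 (z = -7*(-⅓) = 7/3 ≈ 2.3333)
x(v, t) = -6 + (-3 + v)*(-13/7 + t) (x(v, t) = -6 + (v - 3)*(t - 13/7) = -6 + (-3 + v)*(-13/7 + t))
x(w(5), z - 3)² = (-3/7 - 3*(7/3 - 3) - 26*5/7 + (7/3 - 3)*(2*5))² = (-3/7 - 3*(-⅔) - 13/7*10 - ⅔*10)² = (-3/7 + 2 - 130/7 - 20/3)² = (-71/3)² = 5041/9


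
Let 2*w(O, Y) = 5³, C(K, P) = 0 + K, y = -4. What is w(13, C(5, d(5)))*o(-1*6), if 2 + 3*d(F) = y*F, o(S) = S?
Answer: -375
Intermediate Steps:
d(F) = -⅔ - 4*F/3 (d(F) = -⅔ + (-4*F)/3 = -⅔ - 4*F/3)
C(K, P) = K
w(O, Y) = 125/2 (w(O, Y) = (½)*5³ = (½)*125 = 125/2)
w(13, C(5, d(5)))*o(-1*6) = 125*(-1*6)/2 = (125/2)*(-6) = -375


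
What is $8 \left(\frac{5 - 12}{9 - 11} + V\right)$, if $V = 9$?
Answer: $100$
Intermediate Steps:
$8 \left(\frac{5 - 12}{9 - 11} + V\right) = 8 \left(\frac{5 - 12}{9 - 11} + 9\right) = 8 \left(- \frac{7}{9 - 11} + 9\right) = 8 \left(- \frac{7}{-2} + 9\right) = 8 \left(\left(-7\right) \left(- \frac{1}{2}\right) + 9\right) = 8 \left(\frac{7}{2} + 9\right) = 8 \cdot \frac{25}{2} = 100$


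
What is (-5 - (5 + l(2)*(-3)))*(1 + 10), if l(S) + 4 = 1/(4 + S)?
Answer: -473/2 ≈ -236.50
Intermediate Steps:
l(S) = -4 + 1/(4 + S)
(-5 - (5 + l(2)*(-3)))*(1 + 10) = (-5 - (5 + ((-15 - 4*2)/(4 + 2))*(-3)))*(1 + 10) = (-5 - (5 + ((-15 - 8)/6)*(-3)))*11 = (-5 - (5 + ((1/6)*(-23))*(-3)))*11 = (-5 - (5 - 23/6*(-3)))*11 = (-5 - (5 + 23/2))*11 = (-5 - 1*33/2)*11 = (-5 - 33/2)*11 = -43/2*11 = -473/2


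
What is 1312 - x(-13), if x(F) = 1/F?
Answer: 17057/13 ≈ 1312.1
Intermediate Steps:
1312 - x(-13) = 1312 - 1/(-13) = 1312 - 1*(-1/13) = 1312 + 1/13 = 17057/13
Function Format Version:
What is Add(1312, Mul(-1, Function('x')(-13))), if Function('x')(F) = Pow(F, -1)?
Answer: Rational(17057, 13) ≈ 1312.1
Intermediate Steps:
Add(1312, Mul(-1, Function('x')(-13))) = Add(1312, Mul(-1, Pow(-13, -1))) = Add(1312, Mul(-1, Rational(-1, 13))) = Add(1312, Rational(1, 13)) = Rational(17057, 13)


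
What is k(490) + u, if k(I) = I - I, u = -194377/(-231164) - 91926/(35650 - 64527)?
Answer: 26863006493/6675322828 ≈ 4.0242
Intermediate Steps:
u = 26863006493/6675322828 (u = -194377*(-1/231164) - 91926/(-28877) = 194377/231164 - 91926*(-1/28877) = 194377/231164 + 91926/28877 = 26863006493/6675322828 ≈ 4.0242)
k(I) = 0
k(490) + u = 0 + 26863006493/6675322828 = 26863006493/6675322828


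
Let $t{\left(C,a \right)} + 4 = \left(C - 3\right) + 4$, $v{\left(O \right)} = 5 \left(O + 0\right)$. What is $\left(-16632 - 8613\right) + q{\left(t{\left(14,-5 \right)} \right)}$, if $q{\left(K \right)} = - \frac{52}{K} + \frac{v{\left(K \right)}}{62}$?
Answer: $- \frac{17219709}{682} \approx -25249.0$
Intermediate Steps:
$v{\left(O \right)} = 5 O$
$t{\left(C,a \right)} = -3 + C$ ($t{\left(C,a \right)} = -4 + \left(\left(C - 3\right) + 4\right) = -4 + \left(\left(-3 + C\right) + 4\right) = -4 + \left(1 + C\right) = -3 + C$)
$q{\left(K \right)} = - \frac{52}{K} + \frac{5 K}{62}$
$\left(-16632 - 8613\right) + q{\left(t{\left(14,-5 \right)} \right)} = \left(-16632 - 8613\right) - \left(\frac{52}{-3 + 14} - \frac{5 \left(-3 + 14\right)}{62}\right) = -25245 + \left(- \frac{52}{11} + \frac{5}{62} \cdot 11\right) = -25245 + \left(\left(-52\right) \frac{1}{11} + \frac{55}{62}\right) = -25245 + \left(- \frac{52}{11} + \frac{55}{62}\right) = -25245 - \frac{2619}{682} = - \frac{17219709}{682}$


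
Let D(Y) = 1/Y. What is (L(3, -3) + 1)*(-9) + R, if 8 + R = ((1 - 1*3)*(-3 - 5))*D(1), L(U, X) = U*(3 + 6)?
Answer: -244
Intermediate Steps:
L(U, X) = 9*U (L(U, X) = U*9 = 9*U)
R = 8 (R = -8 + ((1 - 1*3)*(-3 - 5))/1 = -8 + ((1 - 3)*(-8))*1 = -8 - 2*(-8)*1 = -8 + 16*1 = -8 + 16 = 8)
(L(3, -3) + 1)*(-9) + R = (9*3 + 1)*(-9) + 8 = (27 + 1)*(-9) + 8 = 28*(-9) + 8 = -252 + 8 = -244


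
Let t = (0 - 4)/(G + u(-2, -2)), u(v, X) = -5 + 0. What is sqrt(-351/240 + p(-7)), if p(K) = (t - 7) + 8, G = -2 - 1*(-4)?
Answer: sqrt(3135)/60 ≈ 0.93318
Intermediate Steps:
u(v, X) = -5
G = 2 (G = -2 + 4 = 2)
t = 4/3 (t = (0 - 4)/(2 - 5) = -4/(-3) = -4*(-1/3) = 4/3 ≈ 1.3333)
p(K) = 7/3 (p(K) = (4/3 - 7) + 8 = -17/3 + 8 = 7/3)
sqrt(-351/240 + p(-7)) = sqrt(-351/240 + 7/3) = sqrt(-351*1/240 + 7/3) = sqrt(-117/80 + 7/3) = sqrt(209/240) = sqrt(3135)/60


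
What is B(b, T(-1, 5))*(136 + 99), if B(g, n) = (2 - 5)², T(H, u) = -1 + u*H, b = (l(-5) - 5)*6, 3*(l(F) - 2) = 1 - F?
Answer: 2115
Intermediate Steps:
l(F) = 7/3 - F/3 (l(F) = 2 + (1 - F)/3 = 2 + (⅓ - F/3) = 7/3 - F/3)
b = -6 (b = ((7/3 - ⅓*(-5)) - 5)*6 = ((7/3 + 5/3) - 5)*6 = (4 - 5)*6 = -1*6 = -6)
T(H, u) = -1 + H*u
B(g, n) = 9 (B(g, n) = (-3)² = 9)
B(b, T(-1, 5))*(136 + 99) = 9*(136 + 99) = 9*235 = 2115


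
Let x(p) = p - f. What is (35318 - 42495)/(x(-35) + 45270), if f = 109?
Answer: -7177/45126 ≈ -0.15904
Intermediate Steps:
x(p) = -109 + p (x(p) = p - 1*109 = p - 109 = -109 + p)
(35318 - 42495)/(x(-35) + 45270) = (35318 - 42495)/((-109 - 35) + 45270) = -7177/(-144 + 45270) = -7177/45126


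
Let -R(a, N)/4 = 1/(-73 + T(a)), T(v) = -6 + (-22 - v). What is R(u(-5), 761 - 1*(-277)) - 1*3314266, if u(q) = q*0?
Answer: -334740862/101 ≈ -3.3143e+6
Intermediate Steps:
u(q) = 0
T(v) = -28 - v
R(a, N) = -4/(-101 - a) (R(a, N) = -4/(-73 + (-28 - a)) = -4/(-101 - a))
R(u(-5), 761 - 1*(-277)) - 1*3314266 = 4/(101 + 0) - 1*3314266 = 4/101 - 3314266 = -334740862/101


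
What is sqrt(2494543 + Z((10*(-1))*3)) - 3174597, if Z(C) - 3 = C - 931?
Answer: -3174597 + 9*sqrt(30785) ≈ -3.1730e+6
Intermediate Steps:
Z(C) = -928 + C (Z(C) = 3 + (C - 931) = 3 + (-931 + C) = -928 + C)
sqrt(2494543 + Z((10*(-1))*3)) - 3174597 = sqrt(2494543 + (-928 + (10*(-1))*3)) - 3174597 = sqrt(2494543 + (-928 - 10*3)) - 3174597 = sqrt(2494543 + (-928 - 30)) - 3174597 = sqrt(2494543 - 958) - 3174597 = sqrt(2493585) - 3174597 = 9*sqrt(30785) - 3174597 = -3174597 + 9*sqrt(30785)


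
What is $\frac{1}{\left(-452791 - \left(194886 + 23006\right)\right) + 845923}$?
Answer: $\frac{1}{175240} \approx 5.7065 \cdot 10^{-6}$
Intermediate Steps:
$\frac{1}{\left(-452791 - \left(194886 + 23006\right)\right) + 845923} = \frac{1}{\left(-452791 - 217892\right) + 845923} = \frac{1}{-670683 + 845923} = \frac{1}{175240}$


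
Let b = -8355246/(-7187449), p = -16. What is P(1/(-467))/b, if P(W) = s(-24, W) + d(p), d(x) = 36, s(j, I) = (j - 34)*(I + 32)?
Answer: -1018080588503/650316647 ≈ -1565.5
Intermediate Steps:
s(j, I) = (-34 + j)*(32 + I)
P(W) = -1820 - 58*W (P(W) = (-1088 - 34*W + 32*(-24) + W*(-24)) + 36 = (-1088 - 34*W - 768 - 24*W) + 36 = (-1856 - 58*W) + 36 = -1820 - 58*W)
b = 8355246/7187449 (b = -8355246*(-1/7187449) = 8355246/7187449 ≈ 1.1625)
P(1/(-467))/b = (-1820 - 58/(-467))/(8355246/7187449) = (-1820 - 58*(-1/467))*(7187449/8355246) = (-1820 + 58/467)*(7187449/8355246) = -849882/467*7187449/8355246 = -1018080588503/650316647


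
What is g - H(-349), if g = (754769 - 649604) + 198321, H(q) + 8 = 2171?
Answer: 301323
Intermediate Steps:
H(q) = 2163 (H(q) = -8 + 2171 = 2163)
g = 303486 (g = 105165 + 198321 = 303486)
g - H(-349) = 303486 - 1*2163 = 303486 - 2163 = 301323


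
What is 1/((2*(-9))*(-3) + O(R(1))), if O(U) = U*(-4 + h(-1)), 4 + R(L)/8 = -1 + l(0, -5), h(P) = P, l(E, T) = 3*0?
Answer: 1/254 ≈ 0.0039370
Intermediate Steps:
l(E, T) = 0
R(L) = -40 (R(L) = -32 + 8*(-1 + 0) = -32 + 8*(-1) = -32 - 8 = -40)
O(U) = -5*U (O(U) = U*(-4 - 1) = U*(-5) = -5*U)
1/((2*(-9))*(-3) + O(R(1))) = 1/((2*(-9))*(-3) - 5*(-40)) = 1/(-18*(-3) + 200) = 1/(54 + 200) = 1/254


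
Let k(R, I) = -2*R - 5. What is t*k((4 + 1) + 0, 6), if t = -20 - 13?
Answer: 495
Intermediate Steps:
k(R, I) = -5 - 2*R
t = -33
t*k((4 + 1) + 0, 6) = -33*(-5 - 2*((4 + 1) + 0)) = -33*(-5 - 2*(5 + 0)) = -33*(-5 - 2*5) = -33*(-5 - 10) = -33*(-15) = 495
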